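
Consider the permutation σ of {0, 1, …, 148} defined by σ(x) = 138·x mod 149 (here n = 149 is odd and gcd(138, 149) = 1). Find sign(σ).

Start at x=120: 120 → 21 → 67 → 8 → 61 → 74 → 80 → … (one orbit).
Decompose π into cycles: lengths [148, 1] (2 cycles, including the fixed point 0).
sign(π) = (−1)^{n − #cycles} = (−1)^{149−2} = (−1)^147 = -1.
(138|149)_J = -1 (Zolotarev's lemma cross-check).

-1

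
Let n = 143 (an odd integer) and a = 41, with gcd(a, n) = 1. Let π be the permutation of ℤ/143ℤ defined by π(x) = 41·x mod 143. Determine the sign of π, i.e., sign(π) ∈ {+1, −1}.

Trace 56: π^k(56) = [56, 8, 42, 6, 103, 76, 113] for k=0..6.
The orbit structure of x ↦ 41x mod 143: 5 orbits of sizes [60, 60, 12, 10, 1].
sign(π) = (−1)^{n − #cycles} = (−1)^{143−5} = (−1)^138 = +1.
(41|143)_J = +1 (Zolotarev's lemma cross-check).

+1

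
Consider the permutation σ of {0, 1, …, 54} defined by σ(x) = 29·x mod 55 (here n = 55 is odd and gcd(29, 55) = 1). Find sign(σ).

Orbit of 26 under x↦29x: [26, 39, 31, 19, 1, 29, 16]… (length divides ord_55(29)).
8 cycles of lengths [10, 10, 10, 10, 10, 2, 2, 1].
Σ(ℓ_i−1) = 55−8 = 47; sign = (−1)^47 = -1.

-1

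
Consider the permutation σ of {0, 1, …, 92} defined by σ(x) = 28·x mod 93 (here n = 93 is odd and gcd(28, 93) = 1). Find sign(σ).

+1

Orbit of 64 under x↦28x: [64, 25, 49, 70, 7, 10, 1]… (length divides ord_93(28)).
9 cycles of lengths [15, 15, 15, 15, 15, 15, 1, 1, 1].
Σ(ℓ_i−1) = 93−9 = 84; sign = (−1)^84 = +1.
Zolotarev: (28|93) = +1, matching the cycle-count sign.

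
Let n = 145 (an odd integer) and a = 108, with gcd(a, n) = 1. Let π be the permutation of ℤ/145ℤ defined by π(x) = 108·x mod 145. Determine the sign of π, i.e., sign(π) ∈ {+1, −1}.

+1

Start at x=129: 129 → 12 → 136 → 43 → 4 → 142 → 111 → … (one orbit).
7 cycles of lengths [28, 28, 28, 28, 28, 4, 1].
With 7 cycles on 145 points, sign = (−1)^{145−7} = +1.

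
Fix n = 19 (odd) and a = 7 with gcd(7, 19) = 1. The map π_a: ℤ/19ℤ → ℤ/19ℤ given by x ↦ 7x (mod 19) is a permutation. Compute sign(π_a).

Start at x=11: 11 → 1 → 7 → 11 (one orbit).
Cycle type of π: 3×6 + 1; total 7 cycles.
n − c = 19 − 7 = 12; sign = (−1)^12 = +1.
Via Zolotarev, sign(π_{7}) = (7|19) = +1.

+1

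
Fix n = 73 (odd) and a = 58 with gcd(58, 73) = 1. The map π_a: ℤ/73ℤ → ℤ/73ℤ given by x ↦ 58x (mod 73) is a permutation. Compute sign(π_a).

-1

Orbit of 59 under x↦58x: [59, 64, 62, 19, 7, 41, 42]… (length divides ord_73(58)).
Decompose π into cycles: lengths [72, 1] (2 cycles, including the fixed point 0).
Σ(ℓ_i−1) = 73−2 = 71; sign = (−1)^71 = -1.
(58|73)_J = -1 (Zolotarev's lemma cross-check).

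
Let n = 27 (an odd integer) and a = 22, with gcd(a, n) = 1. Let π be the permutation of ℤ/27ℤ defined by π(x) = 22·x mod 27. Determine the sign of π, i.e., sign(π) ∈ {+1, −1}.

Start at x=25: 25 → 10 → 4 → 7 → 19 → 13 → 16 → … (one orbit).
7 cycles of lengths [9, 9, 3, 3, 1, 1, 1].
sign(π) = (−1)^{n − #cycles} = (−1)^{27−7} = (−1)^20 = +1.

+1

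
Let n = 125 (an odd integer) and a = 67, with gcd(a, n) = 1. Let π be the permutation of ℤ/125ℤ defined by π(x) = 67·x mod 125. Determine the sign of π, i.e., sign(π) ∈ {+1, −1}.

Orbit of 103 under x↦67x: [103, 26, 117, 89, 88, 21, 32]… (length divides ord_125(67)).
Cycle type of π: 100 + 20 + 4 + 1; total 4 cycles.
n − c = 125 − 4 = 121; sign = (−1)^121 = -1.
(67|125)_J = -1 (Zolotarev's lemma cross-check).

-1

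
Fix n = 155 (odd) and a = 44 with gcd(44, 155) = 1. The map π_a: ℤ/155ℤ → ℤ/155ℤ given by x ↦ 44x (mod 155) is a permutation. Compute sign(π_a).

Trace 79: π^k(79) = [79, 66, 114, 56, 139, 71, 24] for k=0..6.
The orbit structure of x ↦ 44x mod 155: 8 orbits of sizes [30, 30, 30, 30, 30, 2, 2, 1].
n − c = 155 − 8 = 147; sign = (−1)^147 = -1.
Via Zolotarev, sign(π_{44}) = (44|155) = -1.

-1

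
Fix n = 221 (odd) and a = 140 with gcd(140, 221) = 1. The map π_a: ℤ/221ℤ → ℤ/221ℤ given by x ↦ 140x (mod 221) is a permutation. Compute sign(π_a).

+1

Orbit of 35 under x↦140x: [35, 38, 16, 30, 1, 140, 152]… (length divides ord_221(140)).
Decompose π into cycles: lengths [12, 12, 12, 12, 12, 12, 12, 12, 12, 12, 12, 12, 12, 12, 12, 12, 6, 6, 4, 4, 4, 4, 1] (23 cycles, including the fixed point 0).
sign(π) = (−1)^{n − #cycles} = (−1)^{221−23} = (−1)^198 = +1.
Check: (140/221) = +1 by Zolotarev.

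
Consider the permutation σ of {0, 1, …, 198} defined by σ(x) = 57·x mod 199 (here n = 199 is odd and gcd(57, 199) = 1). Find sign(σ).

Trace 40: π^k(40) = [40, 91, 13, 144, 49, 7, 1] for k=0..6.
Decompose π into cycles: lengths [99, 99, 1] (3 cycles, including the fixed point 0).
sign(π) = (−1)^{n − #cycles} = (−1)^{199−3} = (−1)^196 = +1.
Check: (57/199) = +1 by Zolotarev.

+1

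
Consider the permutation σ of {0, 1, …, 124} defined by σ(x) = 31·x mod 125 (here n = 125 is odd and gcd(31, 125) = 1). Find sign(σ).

+1

Orbit of 101 under x↦31x: [101, 6, 61, 16, 121, 1, 31]… (length divides ord_125(31)).
13 cycles of lengths [25, 25, 25, 25, 5, 5, 5, 5, 1, 1, 1, 1, 1].
13 cycles on 125: each ℓ→(−1)^(ℓ−1), product (−1)^112 = +1.
(31|125)_J = +1 (Zolotarev's lemma cross-check).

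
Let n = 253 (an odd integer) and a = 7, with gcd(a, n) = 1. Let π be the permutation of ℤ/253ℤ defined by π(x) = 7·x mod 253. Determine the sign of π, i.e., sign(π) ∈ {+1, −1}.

Orbit of 243 under x↦7x: [243, 183, 16, 112, 25, 175, 213]… (length divides ord_253(7)).
Cycle type of π: 110×2 + 22 + 10 + 1; total 5 cycles.
Σ(ℓ_i−1) = 253−5 = 248; sign = (−1)^248 = +1.

+1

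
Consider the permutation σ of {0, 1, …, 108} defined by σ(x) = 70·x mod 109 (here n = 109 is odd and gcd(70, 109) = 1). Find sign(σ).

Start at x=6: 6 → 93 → 79 → 80 → 41 → 36 → 13 → … (one orbit).
2 cycles of lengths [108, 1].
Σ(ℓ_i−1) = 109−2 = 107; sign = (−1)^107 = -1.
(70|109)_J = -1 (Zolotarev's lemma cross-check).

-1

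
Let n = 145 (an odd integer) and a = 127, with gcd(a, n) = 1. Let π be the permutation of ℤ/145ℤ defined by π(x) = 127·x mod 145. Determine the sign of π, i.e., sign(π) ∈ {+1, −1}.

Trace 36: π^k(36) = [36, 77, 64, 8, 1, 127, 34] for k=0..6.
Decompose π into cycles: lengths [28, 28, 28, 28, 28, 4, 1] (7 cycles, including the fixed point 0).
Σ(ℓ_i−1) = 145−7 = 138; sign = (−1)^138 = +1.
(127|145)_J = +1 (Zolotarev's lemma cross-check).

+1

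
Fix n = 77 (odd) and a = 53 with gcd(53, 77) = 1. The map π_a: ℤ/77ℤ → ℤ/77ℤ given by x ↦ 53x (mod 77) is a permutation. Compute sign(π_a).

Start at x=58: 58 → 71 → 67 → 9 → 15 → 25 → 16 → … (one orbit).
Cycle lengths of π_53 on ℤ/77ℤ: [15, 15, 15, 15, 5, 5, 3, 3, 1]; 9 cycles in total.
n − c = 77 − 9 = 68; sign = (−1)^68 = +1.

+1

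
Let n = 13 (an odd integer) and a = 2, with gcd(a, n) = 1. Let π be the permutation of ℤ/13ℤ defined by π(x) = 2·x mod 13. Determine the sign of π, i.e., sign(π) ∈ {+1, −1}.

Start at x=11: 11 → 9 → 5 → 10 → 7 → 1 → 2 → … (one orbit).
Cycle type of π: 12 + 1; total 2 cycles.
sign(π) = (−1)^{n − #cycles} = (−1)^{13−2} = (−1)^11 = -1.

-1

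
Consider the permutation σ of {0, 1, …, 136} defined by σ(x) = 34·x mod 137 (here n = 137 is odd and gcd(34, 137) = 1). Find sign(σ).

Start at x=16: 16 → 133 → 1 → 34 → 60 → 122 → 38 → … (one orbit).
9 cycles of lengths [17, 17, 17, 17, 17, 17, 17, 17, 1].
n − c = 137 − 9 = 128; sign = (−1)^128 = +1.
Check: (34/137) = +1 by Zolotarev.

+1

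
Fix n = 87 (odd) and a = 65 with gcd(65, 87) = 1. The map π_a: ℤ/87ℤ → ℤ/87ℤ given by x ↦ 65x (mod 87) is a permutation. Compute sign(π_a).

Orbit of 25 under x↦65x: [25, 59, 7, 20, 82, 23, 16]… (length divides ord_87(65)).
π_65 has 10 disjoint cycles with lengths [14, 14, 14, 14, 7, 7, 7, 7, 2, 1] on {0,…,86}.
sign(π) = (−1)^{n − #cycles} = (−1)^{87−10} = (−1)^77 = -1.
Zolotarev: (65|87) = -1, matching the cycle-count sign.

-1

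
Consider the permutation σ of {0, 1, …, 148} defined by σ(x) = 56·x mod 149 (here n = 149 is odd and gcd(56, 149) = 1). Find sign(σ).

-1

Trace 82: π^k(82) = [82, 122, 127, 109, 144, 18, 114] for k=0..6.
Cycle lengths of π_56 on ℤ/149ℤ: [148, 1]; 2 cycles in total.
2 cycles on 149: each ℓ→(−1)^(ℓ−1), product (−1)^147 = -1.
(56|149)_J = -1 (Zolotarev's lemma cross-check).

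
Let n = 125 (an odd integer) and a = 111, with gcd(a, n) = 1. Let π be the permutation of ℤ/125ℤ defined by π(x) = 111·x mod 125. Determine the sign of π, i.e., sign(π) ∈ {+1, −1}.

Orbit of 91 under x↦111x: [91, 101, 86, 46, 106, 16, 26]… (length divides ord_125(111)).
Cycle lengths of π_111 on ℤ/125ℤ: [25, 25, 25, 25, 5, 5, 5, 5, 1, 1, 1, 1, 1]; 13 cycles in total.
125 − 13 = 112 transpositions; sign(π) = (−1)^112 = +1.
The Jacobi symbol (111|125) = +1 (Zolotarev) agrees.

+1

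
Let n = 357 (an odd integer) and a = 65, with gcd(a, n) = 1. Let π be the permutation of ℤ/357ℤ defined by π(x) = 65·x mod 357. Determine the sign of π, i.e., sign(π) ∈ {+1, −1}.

+1

Orbit of 44 under x↦65x: [44, 4, 260, 121, 11, 1, 65]… (length divides ord_357(65)).
15 cycles of lengths [48, 48, 48, 48, 48, 48, 16, 16, 16, 6, 6, 3, 3, 2, 1].
With 15 cycles on 357 points, sign = (−1)^{357−15} = +1.
Via Zolotarev, sign(π_{65}) = (65|357) = +1.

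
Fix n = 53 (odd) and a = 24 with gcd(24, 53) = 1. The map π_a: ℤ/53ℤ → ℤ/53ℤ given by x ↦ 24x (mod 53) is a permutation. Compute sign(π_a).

+1

Orbit of 47 under x↦24x: [47, 15, 42, 1, 24, 46, 44]… (length divides ord_53(24)).
The orbit structure of x ↦ 24x mod 53: 5 orbits of sizes [13, 13, 13, 13, 1].
With 5 cycles on 53 points, sign = (−1)^{53−5} = +1.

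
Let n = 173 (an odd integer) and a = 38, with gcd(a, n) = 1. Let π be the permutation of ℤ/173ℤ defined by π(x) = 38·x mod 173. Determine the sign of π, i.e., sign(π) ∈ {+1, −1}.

Start at x=78: 78 → 23 → 9 → 169 → 21 → 106 → 49 → … (one orbit).
3 cycles of lengths [86, 86, 1].
173 − 3 = 170 transpositions; sign(π) = (−1)^170 = +1.
Via Zolotarev, sign(π_{38}) = (38|173) = +1.

+1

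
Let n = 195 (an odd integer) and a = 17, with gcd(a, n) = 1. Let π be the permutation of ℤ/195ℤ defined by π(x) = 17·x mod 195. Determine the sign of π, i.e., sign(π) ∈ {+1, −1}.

+1

Trace 139: π^k(139) = [139, 23, 1, 17, 94, 38, 61] for k=0..6.
Cycle type of π: 12×12 + 6×6 + 4×3 + 2 + 1; total 23 cycles.
23 cycles on 195: each ℓ→(−1)^(ℓ−1), product (−1)^172 = +1.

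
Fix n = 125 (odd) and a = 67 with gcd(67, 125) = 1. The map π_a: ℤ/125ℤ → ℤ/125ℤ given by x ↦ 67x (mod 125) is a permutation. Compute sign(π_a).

Trace 33: π^k(33) = [33, 86, 12, 54, 118, 31, 77] for k=0..6.
Cycle lengths of π_67 on ℤ/125ℤ: [100, 20, 4, 1]; 4 cycles in total.
4 cycles on 125: each ℓ→(−1)^(ℓ−1), product (−1)^121 = -1.

-1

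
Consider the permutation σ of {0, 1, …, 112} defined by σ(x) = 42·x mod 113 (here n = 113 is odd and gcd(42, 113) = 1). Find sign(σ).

Start at x=112: 112 → 71 → 44 → 40 → 98 → 48 → 95 → … (one orbit).
Cycle type of π: 16×7 + 1; total 8 cycles.
sign(π) = (−1)^{n − #cycles} = (−1)^{113−8} = (−1)^105 = -1.
(42|113)_J = -1 (Zolotarev's lemma cross-check).

-1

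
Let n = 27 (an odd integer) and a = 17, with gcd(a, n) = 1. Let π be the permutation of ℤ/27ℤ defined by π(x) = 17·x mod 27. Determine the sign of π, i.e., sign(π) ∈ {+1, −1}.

-1

Trace 19: π^k(19) = [19, 26, 10, 8, 1, 17] for k=0..5.
The orbit structure of x ↦ 17x mod 27: 8 orbits of sizes [6, 6, 6, 2, 2, 2, 2, 1].
n − c = 27 − 8 = 19; sign = (−1)^19 = -1.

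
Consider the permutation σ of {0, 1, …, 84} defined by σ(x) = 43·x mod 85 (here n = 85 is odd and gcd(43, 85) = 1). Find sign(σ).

Trace 8: π^k(8) = [8, 4, 2, 1, 43, 64, 32] for k=0..6.
Decompose π into cycles: lengths [8, 8, 8, 8, 8, 8, 8, 8, 8, 8, 4, 1] (12 cycles, including the fixed point 0).
85 − 12 = 73 transpositions; sign(π) = (−1)^73 = -1.

-1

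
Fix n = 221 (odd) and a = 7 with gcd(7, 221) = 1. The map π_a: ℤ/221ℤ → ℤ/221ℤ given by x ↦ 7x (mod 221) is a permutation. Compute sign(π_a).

Trace 7: π^k(7) = [7, 49, 122, 191, 11, 77, 97] for k=0..6.
The orbit structure of x ↦ 7x mod 221: 7 orbits of sizes [48, 48, 48, 48, 16, 12, 1].
n − c = 221 − 7 = 214; sign = (−1)^214 = +1.
Via Zolotarev, sign(π_{7}) = (7|221) = +1.

+1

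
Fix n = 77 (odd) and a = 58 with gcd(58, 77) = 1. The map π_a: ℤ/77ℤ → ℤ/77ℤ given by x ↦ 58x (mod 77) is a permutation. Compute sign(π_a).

Orbit of 67 under x↦58x: [67, 36, 9, 60, 15, 23, 25]… (length divides ord_77(58)).
The orbit structure of x ↦ 58x mod 77: 9 orbits of sizes [15, 15, 15, 15, 5, 5, 3, 3, 1].
77 − 9 = 68 transpositions; sign(π) = (−1)^68 = +1.
Via Zolotarev, sign(π_{58}) = (58|77) = +1.

+1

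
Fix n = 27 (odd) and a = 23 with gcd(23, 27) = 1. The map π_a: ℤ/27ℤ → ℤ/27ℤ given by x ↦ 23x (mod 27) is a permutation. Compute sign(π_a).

Start at x=26: 26 → 4 → 11 → 10 → 14 → 25 → 8 → … (one orbit).
4 cycles of lengths [18, 6, 2, 1].
sign(π) = (−1)^{n − #cycles} = (−1)^{27−4} = (−1)^23 = -1.

-1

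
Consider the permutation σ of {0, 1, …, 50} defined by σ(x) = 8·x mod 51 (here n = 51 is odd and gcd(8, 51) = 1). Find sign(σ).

Trace 1: π^k(1) = [1, 8, 13, 2, 16, 26, 4] for k=0..6.
π_8 has 8 disjoint cycles with lengths [8, 8, 8, 8, 8, 8, 2, 1] on {0,…,50}.
With 8 cycles on 51 points, sign = (−1)^{51−8} = -1.
Zolotarev: (8|51) = -1, matching the cycle-count sign.

-1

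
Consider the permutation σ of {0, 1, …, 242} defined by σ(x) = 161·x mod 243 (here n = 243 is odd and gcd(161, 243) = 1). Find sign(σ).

-1

Start at x=82: 82 → 80 → 1 → 161 → 163 → 242 → 82 (one orbit).
Cycle type of π: 6×27 + 2×40 + 1; total 68 cycles.
With 68 cycles on 243 points, sign = (−1)^{243−68} = -1.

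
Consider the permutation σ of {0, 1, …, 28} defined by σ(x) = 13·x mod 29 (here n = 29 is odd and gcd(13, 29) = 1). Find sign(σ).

Orbit of 20 under x↦13x: [20, 28, 16, 5, 7, 4, 23]… (length divides ord_29(13)).
3 cycles of lengths [14, 14, 1].
3 cycles on 29: each ℓ→(−1)^(ℓ−1), product (−1)^26 = +1.

+1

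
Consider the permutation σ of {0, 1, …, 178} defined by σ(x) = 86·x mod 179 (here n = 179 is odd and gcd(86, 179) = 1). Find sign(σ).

Start at x=127: 127 → 3 → 79 → 171 → 28 → 81 → 164 → … (one orbit).
The orbit structure of x ↦ 86x mod 179: 2 orbits of sizes [178, 1].
Σ(ℓ_i−1) = 179−2 = 177; sign = (−1)^177 = -1.
The Jacobi symbol (86|179) = -1 (Zolotarev) agrees.

-1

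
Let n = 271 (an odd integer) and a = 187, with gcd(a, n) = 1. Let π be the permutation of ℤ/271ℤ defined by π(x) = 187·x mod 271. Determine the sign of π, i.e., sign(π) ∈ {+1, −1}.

Orbit of 1 under x↦187x: [1, 187, 10, 244, 100]… (length divides ord_271(187)).
Cycle lengths of π_187 on ℤ/271ℤ: [5, 5, 5, 5, 5, 5, 5, 5, 5, 5, 5, 5, 5, 5, 5, 5, 5, 5, 5, 5, 5, 5, 5, 5, 5, 5, 5, 5, 5, 5, 5, 5, 5, 5, 5, 5, 5, 5, 5, 5, 5, 5, 5, 5, 5, 5, 5, 5, 5, 5, 5, 5, 5, 5, 1]; 55 cycles in total.
271 − 55 = 216 transpositions; sign(π) = (−1)^216 = +1.
(187|271)_J = +1 (Zolotarev's lemma cross-check).

+1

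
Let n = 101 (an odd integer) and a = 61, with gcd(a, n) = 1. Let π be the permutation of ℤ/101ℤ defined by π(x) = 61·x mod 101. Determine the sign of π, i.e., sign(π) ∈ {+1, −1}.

Start at x=51: 51 → 81 → 93 → 17 → 27 → 31 → 73 → … (one orbit).
Decompose π into cycles: lengths [100, 1] (2 cycles, including the fixed point 0).
Σ(ℓ_i−1) = 101−2 = 99; sign = (−1)^99 = -1.

-1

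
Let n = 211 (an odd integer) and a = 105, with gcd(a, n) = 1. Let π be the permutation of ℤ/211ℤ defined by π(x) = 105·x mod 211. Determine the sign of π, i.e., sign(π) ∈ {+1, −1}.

+1

Start at x=113: 113 → 49 → 81 → 65 → 73 → 69 → 71 → … (one orbit).
Cycle type of π: 105×2 + 1; total 3 cycles.
With 3 cycles on 211 points, sign = (−1)^{211−3} = +1.
Zolotarev: (105|211) = +1, matching the cycle-count sign.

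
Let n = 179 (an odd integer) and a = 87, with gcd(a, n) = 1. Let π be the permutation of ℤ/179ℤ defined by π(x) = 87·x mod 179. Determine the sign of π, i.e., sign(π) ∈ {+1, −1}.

+1

Start at x=20: 20 → 129 → 125 → 135 → 110 → 83 → 61 → … (one orbit).
Cycle lengths of π_87 on ℤ/179ℤ: [89, 89, 1]; 3 cycles in total.
179 − 3 = 176 transpositions; sign(π) = (−1)^176 = +1.
The Jacobi symbol (87|179) = +1 (Zolotarev) agrees.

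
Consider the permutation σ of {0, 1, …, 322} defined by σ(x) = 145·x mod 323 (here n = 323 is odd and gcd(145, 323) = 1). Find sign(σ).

Trace 8: π^k(8) = [8, 191, 240, 239, 94, 64, 236] for k=0..6.
π_145 has 18 disjoint cycles with lengths [24, 24, 24, 24, 24, 24, 24, 24, 24, 24, 24, 24, 8, 8, 6, 6, 6, 1] on {0,…,322}.
With 18 cycles on 323 points, sign = (−1)^{323−18} = -1.

-1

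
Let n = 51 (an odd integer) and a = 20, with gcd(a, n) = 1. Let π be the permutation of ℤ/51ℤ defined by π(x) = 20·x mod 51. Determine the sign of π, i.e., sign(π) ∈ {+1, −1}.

Orbit of 49 under x↦20x: [49, 11, 16, 14, 25, 41, 4]… (length divides ord_51(20)).
5 cycles of lengths [16, 16, 16, 2, 1].
Σ(ℓ_i−1) = 51−5 = 46; sign = (−1)^46 = +1.

+1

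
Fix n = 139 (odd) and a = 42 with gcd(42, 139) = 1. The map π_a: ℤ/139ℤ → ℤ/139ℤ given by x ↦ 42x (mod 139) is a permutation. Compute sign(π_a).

+1

Start at x=42: 42 → 96 → 1 → 42 (one orbit).
The orbit structure of x ↦ 42x mod 139: 47 orbits of sizes [3, 3, 3, 3, 3, 3, 3, 3, 3, 3, 3, 3, 3, 3, 3, 3, 3, 3, 3, 3, 3, 3, 3, 3, 3, 3, 3, 3, 3, 3, 3, 3, 3, 3, 3, 3, 3, 3, 3, 3, 3, 3, 3, 3, 3, 3, 1].
sign(π) = (−1)^{n − #cycles} = (−1)^{139−47} = (−1)^92 = +1.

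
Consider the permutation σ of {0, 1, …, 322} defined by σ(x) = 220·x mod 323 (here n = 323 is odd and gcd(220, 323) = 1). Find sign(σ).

+1

Trace 1: π^k(1) = [1, 220, 273, 305, 239, 254] for k=0..5.
The orbit structure of x ↦ 220x mod 323: 63 orbits of sizes [6, 6, 6, 6, 6, 6, 6, 6, 6, 6, 6, 6, 6, 6, 6, 6, 6, 6, 6, 6, 6, 6, 6, 6, 6, 6, 6, 6, 6, 6, 6, 6, 6, 6, 6, 6, 6, 6, 6, 6, 6, 6, 6, 6, 6, 6, 6, 6, 3, 3, 3, 3, 3, 3, 2, 2, 2, 2, 2, 2, 2, 2, 1].
sign(π) = (−1)^{n − #cycles} = (−1)^{323−63} = (−1)^260 = +1.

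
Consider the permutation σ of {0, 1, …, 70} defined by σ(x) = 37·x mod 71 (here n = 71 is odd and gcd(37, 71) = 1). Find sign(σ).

Start at x=20: 20 → 30 → 45 → 32 → 48 → 1 → 37 → 20 (one orbit).
π_37 has 11 disjoint cycles with lengths [7, 7, 7, 7, 7, 7, 7, 7, 7, 7, 1] on {0,…,70}.
71 − 11 = 60 transpositions; sign(π) = (−1)^60 = +1.
(37|71)_J = +1 (Zolotarev's lemma cross-check).

+1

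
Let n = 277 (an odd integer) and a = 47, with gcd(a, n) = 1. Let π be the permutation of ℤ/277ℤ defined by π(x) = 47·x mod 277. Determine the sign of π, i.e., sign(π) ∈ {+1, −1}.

+1

Orbit of 236 under x↦47x: [236, 12, 10, 193, 207, 34, 213]… (length divides ord_277(47)).
3 cycles of lengths [138, 138, 1].
sign(π) = (−1)^{n − #cycles} = (−1)^{277−3} = (−1)^274 = +1.
The Jacobi symbol (47|277) = +1 (Zolotarev) agrees.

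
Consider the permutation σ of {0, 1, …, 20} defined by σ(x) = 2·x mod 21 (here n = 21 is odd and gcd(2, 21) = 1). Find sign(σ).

Orbit of 2 under x↦2x: [2, 4, 8, 16, 11, 1]… (length divides ord_21(2)).
6 cycles of lengths [6, 6, 3, 3, 2, 1].
sign(π) = (−1)^{n − #cycles} = (−1)^{21−6} = (−1)^15 = -1.

-1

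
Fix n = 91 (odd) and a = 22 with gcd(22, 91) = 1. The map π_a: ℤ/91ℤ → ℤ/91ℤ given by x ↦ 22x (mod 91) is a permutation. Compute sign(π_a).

Orbit of 1 under x↦22x: [1, 22, 29]… (length divides ord_91(22)).
The orbit structure of x ↦ 22x mod 91: 35 orbits of sizes [3, 3, 3, 3, 3, 3, 3, 3, 3, 3, 3, 3, 3, 3, 3, 3, 3, 3, 3, 3, 3, 3, 3, 3, 3, 3, 3, 3, 1, 1, 1, 1, 1, 1, 1].
n − c = 91 − 35 = 56; sign = (−1)^56 = +1.
Zolotarev: (22|91) = +1, matching the cycle-count sign.

+1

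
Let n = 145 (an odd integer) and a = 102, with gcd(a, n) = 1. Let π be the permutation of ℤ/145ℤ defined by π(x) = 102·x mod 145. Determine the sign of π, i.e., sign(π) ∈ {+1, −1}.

+1

Orbit of 144 under x↦102x: [144, 43, 36, 47, 9, 48, 111]… (length divides ord_145(102)).
Decompose π into cycles: lengths [28, 28, 28, 28, 28, 4, 1] (7 cycles, including the fixed point 0).
sign(π) = (−1)^{n − #cycles} = (−1)^{145−7} = (−1)^138 = +1.
Zolotarev: (102|145) = +1, matching the cycle-count sign.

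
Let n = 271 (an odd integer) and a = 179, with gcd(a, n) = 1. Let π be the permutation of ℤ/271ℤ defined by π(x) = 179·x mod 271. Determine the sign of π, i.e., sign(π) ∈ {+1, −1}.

+1

Orbit of 31 under x↦179x: [31, 129, 56, 268, 5, 82, 44]… (length divides ord_271(179)).
Cycle type of π: 135×2 + 1; total 3 cycles.
With 3 cycles on 271 points, sign = (−1)^{271−3} = +1.
Via Zolotarev, sign(π_{179}) = (179|271) = +1.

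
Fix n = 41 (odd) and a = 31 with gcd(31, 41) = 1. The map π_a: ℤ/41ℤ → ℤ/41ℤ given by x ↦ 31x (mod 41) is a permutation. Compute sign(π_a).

+1

Trace 37: π^k(37) = [37, 40, 10, 23, 16, 4, 1] for k=0..6.
5 cycles of lengths [10, 10, 10, 10, 1].
sign(π) = (−1)^{n − #cycles} = (−1)^{41−5} = (−1)^36 = +1.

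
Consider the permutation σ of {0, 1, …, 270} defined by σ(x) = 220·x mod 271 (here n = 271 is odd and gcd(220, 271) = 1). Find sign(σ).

+1

Trace 195: π^k(195) = [195, 82, 154, 5, 16, 268, 153] for k=0..6.
π_220 has 3 disjoint cycles with lengths [135, 135, 1] on {0,…,270}.
271 − 3 = 268 transpositions; sign(π) = (−1)^268 = +1.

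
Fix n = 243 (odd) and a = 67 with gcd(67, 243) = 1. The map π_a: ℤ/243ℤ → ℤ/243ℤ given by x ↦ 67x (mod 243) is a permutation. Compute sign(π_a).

Start at x=64: 64 → 157 → 70 → 73 → 31 → 133 → 163 → … (one orbit).
Cycle type of π: 81×2 + 27×2 + 9×2 + 3×2 + 1×3; total 11 cycles.
With 11 cycles on 243 points, sign = (−1)^{243−11} = +1.

+1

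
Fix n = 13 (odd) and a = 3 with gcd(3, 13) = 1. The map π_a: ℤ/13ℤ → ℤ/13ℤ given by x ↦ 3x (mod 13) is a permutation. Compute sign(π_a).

+1

Orbit of 9 under x↦3x: [9, 1, 3]… (length divides ord_13(3)).
π_3 has 5 disjoint cycles with lengths [3, 3, 3, 3, 1] on {0,…,12}.
With 5 cycles on 13 points, sign = (−1)^{13−5} = +1.
(3|13)_J = +1 (Zolotarev's lemma cross-check).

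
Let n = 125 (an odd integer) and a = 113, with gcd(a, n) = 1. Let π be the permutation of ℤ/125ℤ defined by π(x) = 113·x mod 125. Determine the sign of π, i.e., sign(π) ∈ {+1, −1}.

Orbit of 89 under x↦113x: [89, 57, 66, 83, 4, 77, 76]… (length divides ord_125(113)).
π_113 has 4 disjoint cycles with lengths [100, 20, 4, 1] on {0,…,124}.
125 − 4 = 121 transpositions; sign(π) = (−1)^121 = -1.
(113|125)_J = -1 (Zolotarev's lemma cross-check).

-1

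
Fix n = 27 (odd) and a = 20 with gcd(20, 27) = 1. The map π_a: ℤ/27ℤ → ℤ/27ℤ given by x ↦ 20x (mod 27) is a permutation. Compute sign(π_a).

-1

Start at x=10: 10 → 11 → 4 → 26 → 7 → 5 → 19 → … (one orbit).
Decompose π into cycles: lengths [18, 6, 2, 1] (4 cycles, including the fixed point 0).
Σ(ℓ_i−1) = 27−4 = 23; sign = (−1)^23 = -1.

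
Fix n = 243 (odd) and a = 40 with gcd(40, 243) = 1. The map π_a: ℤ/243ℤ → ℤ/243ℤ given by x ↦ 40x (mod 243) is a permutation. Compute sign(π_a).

Orbit of 139 under x↦40x: [139, 214, 55, 13, 34, 145, 211]… (length divides ord_243(40)).
Decompose π into cycles: lengths [81, 81, 27, 27, 9, 9, 3, 3, 1, 1, 1] (11 cycles, including the fixed point 0).
sign(π) = (−1)^{n − #cycles} = (−1)^{243−11} = (−1)^232 = +1.
Check: (40/243) = +1 by Zolotarev.

+1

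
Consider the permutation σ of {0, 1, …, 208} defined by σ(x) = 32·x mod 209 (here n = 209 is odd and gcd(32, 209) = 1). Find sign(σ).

Start at x=177: 177 → 21 → 45 → 186 → 100 → 65 → 199 → … (one orbit).
Cycle lengths of π_32 on ℤ/209ℤ: [18, 18, 18, 18, 18, 18, 18, 18, 18, 18, 18, 2, 2, 2, 2, 2, 1]; 17 cycles in total.
209 − 17 = 192 transpositions; sign(π) = (−1)^192 = +1.
(32|209)_J = +1 (Zolotarev's lemma cross-check).

+1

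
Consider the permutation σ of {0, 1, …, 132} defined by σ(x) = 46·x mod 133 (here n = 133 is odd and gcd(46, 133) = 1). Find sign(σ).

-1

Orbit of 46 under x↦46x: [46, 121, 113, 11, 107, 1]… (length divides ord_133(46)).
24 cycles of lengths [6, 6, 6, 6, 6, 6, 6, 6, 6, 6, 6, 6, 6, 6, 6, 6, 6, 6, 6, 6, 6, 3, 3, 1].
With 24 cycles on 133 points, sign = (−1)^{133−24} = -1.
Via Zolotarev, sign(π_{46}) = (46|133) = -1.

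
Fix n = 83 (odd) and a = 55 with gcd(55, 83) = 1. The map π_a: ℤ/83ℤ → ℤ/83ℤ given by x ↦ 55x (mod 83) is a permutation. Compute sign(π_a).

Orbit of 59 under x↦55x: [59, 8, 25, 47, 12, 79, 29]… (length divides ord_83(55)).
Cycle type of π: 82 + 1; total 2 cycles.
Σ(ℓ_i−1) = 83−2 = 81; sign = (−1)^81 = -1.
Zolotarev: (55|83) = -1, matching the cycle-count sign.

-1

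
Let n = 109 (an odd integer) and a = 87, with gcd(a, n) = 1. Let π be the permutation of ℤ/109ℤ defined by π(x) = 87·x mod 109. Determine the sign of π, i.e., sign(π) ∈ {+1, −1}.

Trace 105: π^k(105) = [105, 88, 26, 82, 49, 12, 63] for k=0..6.
3 cycles of lengths [54, 54, 1].
n − c = 109 − 3 = 106; sign = (−1)^106 = +1.
Check: (87/109) = +1 by Zolotarev.

+1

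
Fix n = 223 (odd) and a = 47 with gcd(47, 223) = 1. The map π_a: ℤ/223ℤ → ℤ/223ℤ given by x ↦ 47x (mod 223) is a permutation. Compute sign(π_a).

+1

Orbit of 128 under x↦47x: [128, 218, 211, 105, 29, 25, 60]… (length divides ord_223(47)).
3 cycles of lengths [111, 111, 1].
sign(π) = (−1)^{n − #cycles} = (−1)^{223−3} = (−1)^220 = +1.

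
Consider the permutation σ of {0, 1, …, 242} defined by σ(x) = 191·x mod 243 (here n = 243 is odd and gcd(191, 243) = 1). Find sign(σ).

Orbit of 223 under x↦191x: [223, 68, 109, 164, 220, 224, 16]… (length divides ord_243(191)).
π_191 has 6 disjoint cycles with lengths [162, 54, 18, 6, 2, 1] on {0,…,242}.
243 − 6 = 237 transpositions; sign(π) = (−1)^237 = -1.
Via Zolotarev, sign(π_{191}) = (191|243) = -1.

-1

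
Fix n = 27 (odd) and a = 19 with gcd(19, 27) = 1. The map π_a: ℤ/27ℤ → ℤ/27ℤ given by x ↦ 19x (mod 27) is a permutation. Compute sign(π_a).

+1

Trace 19: π^k(19) = [19, 10, 1] for k=0..2.
15 cycles of lengths [3, 3, 3, 3, 3, 3, 1, 1, 1, 1, 1, 1, 1, 1, 1].
n − c = 27 − 15 = 12; sign = (−1)^12 = +1.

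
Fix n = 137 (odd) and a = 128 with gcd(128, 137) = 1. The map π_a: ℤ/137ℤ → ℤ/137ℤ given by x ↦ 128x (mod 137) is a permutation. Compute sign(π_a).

Orbit of 25 under x↦128x: [25, 49, 107, 133, 36, 87, 39]… (length divides ord_137(128)).
Cycle type of π: 68×2 + 1; total 3 cycles.
With 3 cycles on 137 points, sign = (−1)^{137−3} = +1.
Via Zolotarev, sign(π_{128}) = (128|137) = +1.

+1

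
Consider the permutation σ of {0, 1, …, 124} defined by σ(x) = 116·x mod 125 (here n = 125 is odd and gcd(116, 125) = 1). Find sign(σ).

+1

Trace 11: π^k(11) = [11, 26, 16, 106, 46, 86, 101] for k=0..6.
Decompose π into cycles: lengths [25, 25, 25, 25, 5, 5, 5, 5, 1, 1, 1, 1, 1] (13 cycles, including the fixed point 0).
13 cycles on 125: each ℓ→(−1)^(ℓ−1), product (−1)^112 = +1.
Zolotarev: (116|125) = +1, matching the cycle-count sign.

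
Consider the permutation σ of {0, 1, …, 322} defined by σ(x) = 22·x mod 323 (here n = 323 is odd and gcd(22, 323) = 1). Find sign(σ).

Start at x=1: 1 → 22 → 161 → 312 → 81 → 167 → 121 → … (one orbit).
π_22 has 5 disjoint cycles with lengths [144, 144, 18, 16, 1] on {0,…,322}.
Σ(ℓ_i−1) = 323−5 = 318; sign = (−1)^318 = +1.
(22|323)_J = +1 (Zolotarev's lemma cross-check).

+1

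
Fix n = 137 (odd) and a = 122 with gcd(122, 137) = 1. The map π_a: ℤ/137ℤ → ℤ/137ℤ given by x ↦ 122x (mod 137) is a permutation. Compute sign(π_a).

Orbit of 122 under x↦122x: [122, 88, 50, 72, 16, 34, 38]… (length divides ord_137(122)).
Decompose π into cycles: lengths [17, 17, 17, 17, 17, 17, 17, 17, 1] (9 cycles, including the fixed point 0).
sign(π) = (−1)^{n − #cycles} = (−1)^{137−9} = (−1)^128 = +1.
Check: (122/137) = +1 by Zolotarev.

+1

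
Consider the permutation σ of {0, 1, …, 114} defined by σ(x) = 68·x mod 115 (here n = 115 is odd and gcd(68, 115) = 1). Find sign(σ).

Orbit of 24 under x↦68x: [24, 22, 1, 68]… (length divides ord_115(68)).
35 cycles of lengths [4, 4, 4, 4, 4, 4, 4, 4, 4, 4, 4, 4, 4, 4, 4, 4, 4, 4, 4, 4, 4, 4, 4, 2, 2, 2, 2, 2, 2, 2, 2, 2, 2, 2, 1].
sign(π) = (−1)^{n − #cycles} = (−1)^{115−35} = (−1)^80 = +1.
Via Zolotarev, sign(π_{68}) = (68|115) = +1.

+1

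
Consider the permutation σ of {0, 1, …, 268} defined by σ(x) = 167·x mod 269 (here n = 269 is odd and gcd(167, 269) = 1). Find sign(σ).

Start at x=67: 67 → 160 → 89 → 68 → 58 → 2 → 65 → … (one orbit).
Decompose π into cycles: lengths [268, 1] (2 cycles, including the fixed point 0).
2 cycles on 269: each ℓ→(−1)^(ℓ−1), product (−1)^267 = -1.
Via Zolotarev, sign(π_{167}) = (167|269) = -1.

-1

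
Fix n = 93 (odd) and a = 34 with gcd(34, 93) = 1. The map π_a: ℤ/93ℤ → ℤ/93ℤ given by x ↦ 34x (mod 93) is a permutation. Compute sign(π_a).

Trace 25: π^k(25) = [25, 13, 70, 55, 10, 61, 28] for k=0..6.
Cycle lengths of π_34 on ℤ/93ℤ: [30, 30, 30, 1, 1, 1]; 6 cycles in total.
6 cycles on 93: each ℓ→(−1)^(ℓ−1), product (−1)^87 = -1.
(34|93)_J = -1 (Zolotarev's lemma cross-check).

-1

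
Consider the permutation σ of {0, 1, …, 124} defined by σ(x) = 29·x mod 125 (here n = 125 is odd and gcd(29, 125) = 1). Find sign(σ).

Trace 79: π^k(79) = [79, 41, 64, 106, 74, 21, 109] for k=0..6.
7 cycles of lengths [50, 50, 10, 10, 2, 2, 1].
125 − 7 = 118 transpositions; sign(π) = (−1)^118 = +1.
(29|125)_J = +1 (Zolotarev's lemma cross-check).

+1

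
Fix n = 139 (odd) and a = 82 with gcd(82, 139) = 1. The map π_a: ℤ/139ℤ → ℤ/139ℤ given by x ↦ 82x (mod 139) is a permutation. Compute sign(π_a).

-1

Trace 131: π^k(131) = [131, 39, 1, 82, 52, 94, 63] for k=0..6.
4 cycles of lengths [46, 46, 46, 1].
Σ(ℓ_i−1) = 139−4 = 135; sign = (−1)^135 = -1.
(82|139)_J = -1 (Zolotarev's lemma cross-check).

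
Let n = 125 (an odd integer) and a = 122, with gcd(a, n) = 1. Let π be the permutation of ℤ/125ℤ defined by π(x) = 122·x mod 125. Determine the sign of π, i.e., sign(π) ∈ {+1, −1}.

Start at x=42: 42 → 124 → 3 → 116 → 27 → 44 → 118 → … (one orbit).
Decompose π into cycles: lengths [100, 20, 4, 1] (4 cycles, including the fixed point 0).
sign(π) = (−1)^{n − #cycles} = (−1)^{125−4} = (−1)^121 = -1.

-1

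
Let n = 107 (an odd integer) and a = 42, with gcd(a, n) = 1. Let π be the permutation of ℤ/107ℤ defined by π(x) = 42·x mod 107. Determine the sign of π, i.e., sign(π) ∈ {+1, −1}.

Orbit of 1 under x↦42x: [1, 42, 52, 44, 29, 41, 10]… (length divides ord_107(42)).
The orbit structure of x ↦ 42x mod 107: 3 orbits of sizes [53, 53, 1].
n − c = 107 − 3 = 104; sign = (−1)^104 = +1.
Check: (42/107) = +1 by Zolotarev.

+1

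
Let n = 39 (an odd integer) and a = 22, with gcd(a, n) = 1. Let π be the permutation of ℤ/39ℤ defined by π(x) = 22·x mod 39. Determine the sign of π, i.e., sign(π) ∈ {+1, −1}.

+1

Orbit of 22 under x↦22x: [22, 16, 1]… (length divides ord_39(22)).
π_22 has 15 disjoint cycles with lengths [3, 3, 3, 3, 3, 3, 3, 3, 3, 3, 3, 3, 1, 1, 1] on {0,…,38}.
n − c = 39 − 15 = 24; sign = (−1)^24 = +1.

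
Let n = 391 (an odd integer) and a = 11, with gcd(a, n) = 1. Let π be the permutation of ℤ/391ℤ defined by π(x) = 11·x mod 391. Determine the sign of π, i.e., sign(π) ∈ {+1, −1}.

Trace 99: π^k(99) = [99, 307, 249, 2, 22, 242, 316] for k=0..6.
π_11 has 5 disjoint cycles with lengths [176, 176, 22, 16, 1] on {0,…,390}.
With 5 cycles on 391 points, sign = (−1)^{391−5} = +1.
(11|391)_J = +1 (Zolotarev's lemma cross-check).

+1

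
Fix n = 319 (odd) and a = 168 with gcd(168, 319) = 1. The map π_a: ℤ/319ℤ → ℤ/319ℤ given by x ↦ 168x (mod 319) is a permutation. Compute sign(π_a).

+1

Trace 181: π^k(181) = [181, 103, 78, 25, 53, 291, 81] for k=0..6.
Decompose π into cycles: lengths [35, 35, 35, 35, 35, 35, 35, 35, 7, 7, 7, 7, 5, 5, 1] (15 cycles, including the fixed point 0).
Σ(ℓ_i−1) = 319−15 = 304; sign = (−1)^304 = +1.
Zolotarev: (168|319) = +1, matching the cycle-count sign.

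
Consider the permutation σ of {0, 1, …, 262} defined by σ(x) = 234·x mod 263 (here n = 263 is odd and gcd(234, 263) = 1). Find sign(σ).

+1

Trace 81: π^k(81) = [81, 18, 4, 147, 208, 17, 33] for k=0..6.
Cycle type of π: 131×2 + 1; total 3 cycles.
3 cycles on 263: each ℓ→(−1)^(ℓ−1), product (−1)^260 = +1.
Via Zolotarev, sign(π_{234}) = (234|263) = +1.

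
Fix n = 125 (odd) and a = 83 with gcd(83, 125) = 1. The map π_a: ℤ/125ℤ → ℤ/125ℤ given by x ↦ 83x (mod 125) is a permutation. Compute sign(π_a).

-1

Start at x=41: 41 → 28 → 74 → 17 → 36 → 113 → 4 → … (one orbit).
4 cycles of lengths [100, 20, 4, 1].
125 − 4 = 121 transpositions; sign(π) = (−1)^121 = -1.
(83|125)_J = -1 (Zolotarev's lemma cross-check).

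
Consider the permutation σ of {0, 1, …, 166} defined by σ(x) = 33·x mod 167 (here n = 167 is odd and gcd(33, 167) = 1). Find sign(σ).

Orbit of 64 under x↦33x: [64, 108, 57, 44, 116, 154, 72]… (length divides ord_167(33)).
Decompose π into cycles: lengths [83, 83, 1] (3 cycles, including the fixed point 0).
3 cycles on 167: each ℓ→(−1)^(ℓ−1), product (−1)^164 = +1.

+1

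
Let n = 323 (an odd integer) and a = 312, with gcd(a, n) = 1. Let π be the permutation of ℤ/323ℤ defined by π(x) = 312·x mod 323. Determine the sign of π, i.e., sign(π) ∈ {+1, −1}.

Start at x=278: 278 → 172 → 46 → 140 → 75 → 144 → 31 → … (one orbit).
Cycle type of π: 48×6 + 16 + 6×3 + 1; total 11 cycles.
323 − 11 = 312 transpositions; sign(π) = (−1)^312 = +1.

+1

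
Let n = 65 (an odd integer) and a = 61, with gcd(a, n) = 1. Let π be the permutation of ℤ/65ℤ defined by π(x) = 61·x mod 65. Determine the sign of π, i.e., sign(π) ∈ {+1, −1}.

Orbit of 61 under x↦61x: [61, 16, 1]… (length divides ord_65(61)).
π_61 has 25 disjoint cycles with lengths [3, 3, 3, 3, 3, 3, 3, 3, 3, 3, 3, 3, 3, 3, 3, 3, 3, 3, 3, 3, 1, 1, 1, 1, 1] on {0,…,64}.
n − c = 65 − 25 = 40; sign = (−1)^40 = +1.
(61|65)_J = +1 (Zolotarev's lemma cross-check).

+1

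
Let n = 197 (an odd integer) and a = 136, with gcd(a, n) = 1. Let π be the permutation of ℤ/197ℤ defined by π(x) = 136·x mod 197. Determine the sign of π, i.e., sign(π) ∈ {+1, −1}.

+1

Orbit of 76 under x↦136x: [76, 92, 101, 143, 142, 6, 28]… (length divides ord_197(136)).
3 cycles of lengths [98, 98, 1].
3 cycles on 197: each ℓ→(−1)^(ℓ−1), product (−1)^194 = +1.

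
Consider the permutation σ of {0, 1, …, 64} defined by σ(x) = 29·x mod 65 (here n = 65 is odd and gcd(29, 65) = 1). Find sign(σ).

Start at x=1: 1 → 29 → 61 → 14 → 16 → 9 → 1 (one orbit).
Decompose π into cycles: lengths [6, 6, 6, 6, 6, 6, 6, 6, 3, 3, 3, 3, 2, 2, 1] (15 cycles, including the fixed point 0).
sign(π) = (−1)^{n − #cycles} = (−1)^{65−15} = (−1)^50 = +1.
The Jacobi symbol (29|65) = +1 (Zolotarev) agrees.

+1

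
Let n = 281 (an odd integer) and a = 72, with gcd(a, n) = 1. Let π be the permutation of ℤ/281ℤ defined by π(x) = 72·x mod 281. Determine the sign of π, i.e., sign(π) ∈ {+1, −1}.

Orbit of 160 under x↦72x: [160, 280, 209, 155, 201, 141, 36]… (length divides ord_281(72)).
Cycle lengths of π_72 on ℤ/281ℤ: [140, 140, 1]; 3 cycles in total.
With 3 cycles on 281 points, sign = (−1)^{281−3} = +1.
Via Zolotarev, sign(π_{72}) = (72|281) = +1.

+1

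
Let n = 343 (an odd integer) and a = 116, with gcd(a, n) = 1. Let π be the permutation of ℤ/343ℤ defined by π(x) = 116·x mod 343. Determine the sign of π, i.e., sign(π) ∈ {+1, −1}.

Orbit of 177 under x↦116x: [177, 295, 263, 324, 197, 214, 128]… (length divides ord_343(116)).
Cycle type of π: 21×14 + 3×16 + 1; total 31 cycles.
n − c = 343 − 31 = 312; sign = (−1)^312 = +1.
Zolotarev: (116|343) = +1, matching the cycle-count sign.

+1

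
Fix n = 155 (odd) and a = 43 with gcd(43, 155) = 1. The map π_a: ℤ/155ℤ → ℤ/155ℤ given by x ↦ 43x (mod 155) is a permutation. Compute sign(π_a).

+1

Start at x=122: 122 → 131 → 53 → 109 → 37 → 41 → 58 → … (one orbit).
Cycle lengths of π_43 on ℤ/155ℤ: [60, 60, 30, 4, 1]; 5 cycles in total.
sign(π) = (−1)^{n − #cycles} = (−1)^{155−5} = (−1)^150 = +1.
Check: (43/155) = +1 by Zolotarev.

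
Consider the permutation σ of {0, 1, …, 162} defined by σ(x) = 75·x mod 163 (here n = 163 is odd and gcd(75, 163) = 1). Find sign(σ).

Start at x=67: 67 → 135 → 19 → 121 → 110 → 100 → 2 → … (one orbit).
Decompose π into cycles: lengths [162, 1] (2 cycles, including the fixed point 0).
2 cycles on 163: each ℓ→(−1)^(ℓ−1), product (−1)^161 = -1.
(75|163)_J = -1 (Zolotarev's lemma cross-check).

-1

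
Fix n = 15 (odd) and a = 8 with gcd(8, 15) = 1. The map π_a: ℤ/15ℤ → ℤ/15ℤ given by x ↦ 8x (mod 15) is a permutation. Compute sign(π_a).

+1

Start at x=8: 8 → 4 → 2 → 1 → 8 (one orbit).
Cycle lengths of π_8 on ℤ/15ℤ: [4, 4, 4, 2, 1]; 5 cycles in total.
Σ(ℓ_i−1) = 15−5 = 10; sign = (−1)^10 = +1.
Via Zolotarev, sign(π_{8}) = (8|15) = +1.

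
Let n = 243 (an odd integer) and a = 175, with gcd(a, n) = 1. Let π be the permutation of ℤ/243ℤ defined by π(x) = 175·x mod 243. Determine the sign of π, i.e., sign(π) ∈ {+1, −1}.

Start at x=148: 148 → 142 → 64 → 22 → 205 → 154 → 220 → … (one orbit).
11 cycles of lengths [81, 81, 27, 27, 9, 9, 3, 3, 1, 1, 1].
Σ(ℓ_i−1) = 243−11 = 232; sign = (−1)^232 = +1.

+1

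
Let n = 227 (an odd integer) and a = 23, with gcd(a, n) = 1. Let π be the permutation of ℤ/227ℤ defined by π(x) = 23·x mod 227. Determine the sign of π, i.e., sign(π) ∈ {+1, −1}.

+1

Trace 103: π^k(103) = [103, 99, 7, 161, 71, 44, 104] for k=0..6.
Cycle lengths of π_23 on ℤ/227ℤ: [113, 113, 1]; 3 cycles in total.
227 − 3 = 224 transpositions; sign(π) = (−1)^224 = +1.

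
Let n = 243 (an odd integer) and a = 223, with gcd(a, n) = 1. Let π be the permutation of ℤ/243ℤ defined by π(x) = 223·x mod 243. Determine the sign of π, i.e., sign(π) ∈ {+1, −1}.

+1

Start at x=223: 223 → 157 → 19 → 106 → 67 → 118 → 70 → … (one orbit).
The orbit structure of x ↦ 223x mod 243: 11 orbits of sizes [81, 81, 27, 27, 9, 9, 3, 3, 1, 1, 1].
sign(π) = (−1)^{n − #cycles} = (−1)^{243−11} = (−1)^232 = +1.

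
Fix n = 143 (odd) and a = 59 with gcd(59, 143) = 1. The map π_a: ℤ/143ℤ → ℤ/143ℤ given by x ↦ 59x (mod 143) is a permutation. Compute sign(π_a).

-1

Orbit of 125 under x↦59x: [125, 82, 119, 14, 111, 114, 5]… (length divides ord_143(59)).
π_59 has 6 disjoint cycles with lengths [60, 60, 12, 5, 5, 1] on {0,…,142}.
With 6 cycles on 143 points, sign = (−1)^{143−6} = -1.
(59|143)_J = -1 (Zolotarev's lemma cross-check).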